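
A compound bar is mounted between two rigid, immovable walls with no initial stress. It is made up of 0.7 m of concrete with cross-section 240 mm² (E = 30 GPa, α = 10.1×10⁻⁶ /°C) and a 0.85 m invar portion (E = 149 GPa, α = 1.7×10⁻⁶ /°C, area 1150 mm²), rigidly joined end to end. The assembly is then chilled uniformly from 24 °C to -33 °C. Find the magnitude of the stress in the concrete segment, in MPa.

Free thermal contraction of the whole bar: Σ αᵢΔT Lᵢ = 10.1×10⁻⁶×57×700 + 1.7×10⁻⁶×57×850 = 0.4854 mm.
Since the ends are fixed, an axial force P builds up, equal in every segment, with P · Σ Lᵢ/(AᵢEᵢ) = δ_free.
The series flexibility is Σ Lᵢ/(AᵢEᵢ) = 700/(240×30×10³) + 850/(1150×149×10³) = 0.0001022 mm/N.
Hence P = δ_free / Σ(L/AE) = 0.4854/0.0001022 = 4.75 kN (tensile).
σ_{concrete} = P / A = 4750 / 240 = 19.79 MPa.

σ ≈ 19.8 MPa (tensile)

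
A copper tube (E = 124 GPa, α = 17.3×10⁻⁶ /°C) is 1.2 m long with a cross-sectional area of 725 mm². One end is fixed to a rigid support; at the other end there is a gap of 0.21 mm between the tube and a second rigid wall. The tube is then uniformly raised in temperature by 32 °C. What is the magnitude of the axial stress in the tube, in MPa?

Unrestrained expansion: δ_free = αΔT L = 17.3×10⁻⁶ × 32 × 1200 = 0.6643 mm.
After closing the 0.21 mm clearance, 0.6643 − 0.21 = 0.4543 mm of expansion remains to be suppressed by the wall.
Compatibility: PL/(AE) = 0.4543 mm, so σ = P/A = E × (0.4543/1200) = 46.95 MPa.

σ ≈ 46.9 MPa (compressive)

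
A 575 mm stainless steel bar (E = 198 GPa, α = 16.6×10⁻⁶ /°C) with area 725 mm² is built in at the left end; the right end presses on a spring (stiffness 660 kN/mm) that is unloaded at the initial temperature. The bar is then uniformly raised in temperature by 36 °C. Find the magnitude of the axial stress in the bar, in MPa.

σ ≈ 85.9 MPa (compressive)

If the spring were absent the bar would lengthen by αΔT L = 16.6×10⁻⁶ × 36 × 575 = 0.3436 mm.
With a force P in the spring, the elastic change of the bar is PL/(AE) and that of the spring is P/k; compatibility requires their sum to equal δ_free.
So P = δ_free / [L/(AE) + 1/k] = 0.3436 / [ 575/(725×198×10³) + 1/(660×10³) ].
P = 0.3436 / 5.521×10⁻⁶ = 62240 N.
σ = P/A = 62240/725 = 85.85 MPa.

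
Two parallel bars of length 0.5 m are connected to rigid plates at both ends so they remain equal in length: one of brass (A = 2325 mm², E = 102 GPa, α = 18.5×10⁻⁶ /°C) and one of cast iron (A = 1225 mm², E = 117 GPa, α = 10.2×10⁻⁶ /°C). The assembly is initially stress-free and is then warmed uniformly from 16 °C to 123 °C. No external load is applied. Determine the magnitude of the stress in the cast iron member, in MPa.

Both members must finish at the same length. With the larger α, the brass tends to over-expand; the plates restrain it, putting the brass in compression and the cast iron in tension. With no external load the two internal forces are equal and opposite, magnitude P.
Equating the net (thermal + elastic) strains gives |α₁ − α₂|·ΔT = P·[1/(A₁E₁) + 1/(A₂E₂)].
|α₁ − α₂|·ΔT = 8.3×10⁻⁶ × 107 = 0.0008881.
1/(A₁E₁) + 1/(A₂E₂) = 1/(2325×102×10³) + 1/(1225×117×10³) = 1.119×10⁻⁸ N⁻¹.
P = 0.0008881 / 1.119×10⁻⁸ = 79340 N = 79.34 kN.
σ_{cast iron} = P/A₂ = 79340/1225 = 64.77 MPa, tensile.

σ ≈ 64.8 MPa (tensile)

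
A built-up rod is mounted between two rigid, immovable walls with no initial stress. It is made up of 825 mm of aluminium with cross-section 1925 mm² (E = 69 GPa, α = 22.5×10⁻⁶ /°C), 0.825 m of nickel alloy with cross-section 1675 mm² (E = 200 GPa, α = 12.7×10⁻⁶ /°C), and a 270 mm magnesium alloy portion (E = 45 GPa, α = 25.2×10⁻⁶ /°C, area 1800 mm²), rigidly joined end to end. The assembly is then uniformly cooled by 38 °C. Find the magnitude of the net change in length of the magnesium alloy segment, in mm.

|ΔL| ≈ 0.12 mm

With the walls removed the bar would change length by δ_free = Σ αᵢΔT Lᵢ = 22.5×10⁻⁶×38×825 + 12.7×10⁻⁶×38×825 + 25.2×10⁻⁶×38×270 = 1.362 mm.
The walls prevent any net length change, so an axial force P (same in every segment) develops. Compatibility: P · Σ Lᵢ/(AᵢEᵢ) = δ_free.
Σ Lᵢ/(AᵢEᵢ) = 825/(1925×69×10³) + 825/(1675×200×10³) + 270/(1800×45×10³) = 1.201×10⁻⁵ mm/N.
Hence P = δ_free / Σ(L/AE) = 1.362/1.201×10⁻⁵ = 113.4 kN (tensile).
For the magnesium alloy segment, free thermal change = 25.2×10⁻⁶×38×270 = 0.2586 mm and elastic change from P = 113400×270/(1800×45×10³) = 0.3781 mm; these oppose, so the net change is 0.12 mm (segment lengthens).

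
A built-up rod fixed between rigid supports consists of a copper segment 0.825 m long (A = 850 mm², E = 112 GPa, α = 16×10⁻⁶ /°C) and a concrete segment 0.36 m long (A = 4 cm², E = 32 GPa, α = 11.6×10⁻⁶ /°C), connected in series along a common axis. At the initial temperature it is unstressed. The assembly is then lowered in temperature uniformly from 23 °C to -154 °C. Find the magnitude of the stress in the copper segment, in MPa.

σ ≈ 98.3 MPa (tensile)

Free thermal contraction of the whole bar: Σ αᵢΔT Lᵢ = 16×10⁻⁶×177×825 + 11.6×10⁻⁶×177×360 = 3.076 mm.
Since the ends are fixed, an axial force P builds up, equal in every segment, with P · Σ Lᵢ/(AᵢEᵢ) = δ_free.
The series flexibility is Σ Lᵢ/(AᵢEᵢ) = 825/(850×112×10³) + 360/(400×32×10³) = 3.679×10⁻⁵ mm/N.
Hence P = δ_free / Σ(L/AE) = 3.076/3.679×10⁻⁵ = 83.6 kN (tensile).
σ_{copper} = P / A = 83600 / 850 = 98.35 MPa.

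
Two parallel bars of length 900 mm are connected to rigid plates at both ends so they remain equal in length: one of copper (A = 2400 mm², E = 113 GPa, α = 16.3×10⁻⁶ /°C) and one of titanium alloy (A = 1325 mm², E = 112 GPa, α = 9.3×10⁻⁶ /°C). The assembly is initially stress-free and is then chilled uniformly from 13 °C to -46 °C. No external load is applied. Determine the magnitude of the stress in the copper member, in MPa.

σ ≈ 16.5 MPa (tensile)

The copper has the larger α, so on cooling it would change length more than the titanium alloy if both were free. The rigid plates force a common final length, so the copper is put into tension and the titanium alloy into compression, with equal and opposite forces P (no external load).
Compatibility of the two members (thermal + elastic change equal): (α₁ − α₂)ΔT = P·[1/(A₁E₁) + 1/(A₂E₂)].
|α₁ − α₂|·ΔT = 7×10⁻⁶ × 59 = 0.000413.
1/(A₁E₁) + 1/(A₂E₂) = 1/(2400×113×10³) + 1/(1325×112×10³) = 1.043×10⁻⁸ N⁻¹.
P = 0.000413 / 1.043×10⁻⁸ = 39610 N = 39.61 kN.
σ_{copper} = P/A₁ = 39610/2400 = 16.51 MPa, tensile.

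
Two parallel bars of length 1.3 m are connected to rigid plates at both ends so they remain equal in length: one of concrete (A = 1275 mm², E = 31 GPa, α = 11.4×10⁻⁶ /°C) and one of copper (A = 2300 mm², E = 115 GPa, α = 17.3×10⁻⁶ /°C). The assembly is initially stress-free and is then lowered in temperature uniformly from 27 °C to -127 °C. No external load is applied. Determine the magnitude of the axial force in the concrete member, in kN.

P ≈ 31.2 kN (compressive in the concrete)

Equilibrium of a rigid end plate with no external load gives equal and opposite internal forces ±P in the two members. Since α_{copper} > α_{concrete}, cooling drives the copper into tension and the concrete into compression.
Compatibility of the two members (thermal + elastic change equal): (α₁ − α₂)ΔT = P·[1/(A₁E₁) + 1/(A₂E₂)].
|α₁ − α₂|·ΔT = 5.9×10⁻⁶ × 154 = 0.0009086.
1/(A₁E₁) + 1/(A₂E₂) = 1/(1275×31×10³) + 1/(2300×115×10³) = 2.908×10⁻⁸ N⁻¹.
So P = 0.0009086 / 2.908×10⁻⁸ = 31.24 kN.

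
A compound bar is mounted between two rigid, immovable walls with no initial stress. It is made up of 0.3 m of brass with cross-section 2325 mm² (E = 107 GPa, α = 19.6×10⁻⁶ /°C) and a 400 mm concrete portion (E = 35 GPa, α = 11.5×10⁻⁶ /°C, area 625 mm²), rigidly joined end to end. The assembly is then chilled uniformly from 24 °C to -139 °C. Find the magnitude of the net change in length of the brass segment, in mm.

|ΔL| ≈ 0.853 mm

Free thermal contraction of the whole bar: Σ αᵢΔT Lᵢ = 19.6×10⁻⁶×163×300 + 11.5×10⁻⁶×163×400 = 1.708 mm.
The rigid supports impose zero overall length change; the single axial force P common to all segments must satisfy P Σ Lᵢ/(AᵢEᵢ) = δ_free.
Σ Lᵢ/(AᵢEᵢ) = 300/(2325×107×10³) + 400/(625×35×10³) = 1.949×10⁻⁵ mm/N.
So P = 1.708 / 1.949×10⁻⁵ = 87.64 kN, tensile.
For the brass segment, free thermal change = 19.6×10⁻⁶×163×300 = 0.9584 mm and elastic change from P = 87640×300/(2325×107×10³) = 0.1057 mm; these oppose, so the net change is 0.853 mm (segment shortens).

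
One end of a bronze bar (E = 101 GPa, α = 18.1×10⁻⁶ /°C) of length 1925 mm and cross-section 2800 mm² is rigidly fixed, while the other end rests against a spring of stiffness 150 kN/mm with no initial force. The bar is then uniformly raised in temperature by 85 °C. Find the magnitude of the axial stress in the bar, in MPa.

If the spring were absent the bar would lengthen by αΔT L = 18.1×10⁻⁶ × 85 × 1925 = 2.962 mm.
Let P be the compressive force at the spring. The bar shortens elastically by PL/(AE) and the spring compresses by P/k; together these equal δ_free.
P [ L/(AE) + 1/k ] = δ_free → P [ 1925/(2800×101×10³) + 1/(150×10³) ] = 2.962.
P = 2.962 / 1.347×10⁻⁵ = 219800 N.
σ = P/A = 219800/2800 = 78.5 MPa.

σ ≈ 78.5 MPa (compressive)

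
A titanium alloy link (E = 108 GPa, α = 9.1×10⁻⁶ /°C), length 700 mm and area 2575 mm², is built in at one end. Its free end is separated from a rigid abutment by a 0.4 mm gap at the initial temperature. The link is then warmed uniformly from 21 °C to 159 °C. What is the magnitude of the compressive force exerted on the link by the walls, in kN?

P ≈ 190 kN

Free thermal elongation = αΔT L = 9.1×10⁻⁶ × 138 × 700 = 0.8791 mm.
The gap closes (δ_free > 0.4 mm) and the wall then resists a further 0.8791 − 0.4 = 0.4791 mm of expansion.
That suppressed elongation corresponds to σ = E·Δ/L = 108×10³ × 0.4791/700 = 73.91 MPa.
P = σA = 73.91 × 2575 = 190.3 kN.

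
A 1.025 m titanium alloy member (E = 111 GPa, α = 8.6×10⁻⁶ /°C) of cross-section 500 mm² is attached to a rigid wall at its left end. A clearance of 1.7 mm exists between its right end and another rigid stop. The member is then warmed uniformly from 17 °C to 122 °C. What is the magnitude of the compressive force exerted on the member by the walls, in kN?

P ≈ 0 kN

Unrestrained expansion: δ_free = αΔT L = 8.6×10⁻⁶ × 105 × 1025 = 0.9256 mm.
This is smaller than the 1.7 mm clearance, so the member expands freely without reaching the stop — the stress is zero.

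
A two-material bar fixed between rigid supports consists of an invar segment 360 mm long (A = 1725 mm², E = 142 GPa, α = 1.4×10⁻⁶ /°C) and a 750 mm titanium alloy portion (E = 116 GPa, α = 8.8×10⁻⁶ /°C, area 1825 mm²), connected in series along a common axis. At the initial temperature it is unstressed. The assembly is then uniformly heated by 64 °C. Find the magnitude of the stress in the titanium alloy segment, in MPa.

σ ≈ 49.7 MPa (compressive)

If the supports were absent, the total length change would be Σ αᵢΔT Lᵢ = 1.4×10⁻⁶×64×360 + 8.8×10⁻⁶×64×750 = 0.4547 mm.
The rigid supports impose zero overall length change; the single axial force P common to all segments must satisfy P Σ Lᵢ/(AᵢEᵢ) = δ_free.
The series flexibility is Σ Lᵢ/(AᵢEᵢ) = 360/(1725×142×10³) + 750/(1825×116×10³) = 5.012×10⁻⁶ mm/N.
So P = 0.4547 / 5.012×10⁻⁶ = 90.71 kN, compressive.
σ_{titanium alloy} = P / A = 90710 / 1825 = 49.7 MPa.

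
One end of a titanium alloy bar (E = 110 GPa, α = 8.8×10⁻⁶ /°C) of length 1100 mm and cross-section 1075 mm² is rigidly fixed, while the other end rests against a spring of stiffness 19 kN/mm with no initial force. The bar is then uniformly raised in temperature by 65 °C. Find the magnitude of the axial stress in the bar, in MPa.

If the spring were absent the bar would lengthen by αΔT L = 8.8×10⁻⁶ × 65 × 1100 = 0.6292 mm.
Let P be the compressive force at the spring. The bar shortens elastically by PL/(AE) and the spring compresses by P/k; together these equal δ_free.
So P = δ_free / [L/(AE) + 1/k] = 0.6292 / [ 1100/(1075×110×10³) + 1/(19×10³) ].
P = 0.6292 / 6.193×10⁻⁵ = 10160 N.
σ = P/A = 10160/1075 = 9.45 MPa.

σ ≈ 9.45 MPa (compressive)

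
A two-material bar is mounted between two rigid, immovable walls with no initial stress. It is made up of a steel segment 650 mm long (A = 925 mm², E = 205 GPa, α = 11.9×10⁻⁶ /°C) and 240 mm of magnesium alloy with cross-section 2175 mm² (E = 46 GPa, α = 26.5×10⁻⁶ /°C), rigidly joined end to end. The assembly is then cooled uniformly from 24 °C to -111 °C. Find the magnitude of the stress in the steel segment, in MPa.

If the supports were absent, the total length change would be Σ αᵢΔT Lᵢ = 11.9×10⁻⁶×135×650 + 26.5×10⁻⁶×135×240 = 1.903 mm.
The rigid supports impose zero overall length change; the single axial force P common to all segments must satisfy P Σ Lᵢ/(AᵢEᵢ) = δ_free.
Σ Lᵢ/(AᵢEᵢ) = 650/(925×205×10³) + 240/(2175×46×10³) = 5.827×10⁻⁶ mm/N.
So P = 1.903 / 5.827×10⁻⁶ = 326.6 kN, tensile.
σ_{steel} = P / A = 326600 / 925 = 353.1 MPa.

σ ≈ 353 MPa (tensile)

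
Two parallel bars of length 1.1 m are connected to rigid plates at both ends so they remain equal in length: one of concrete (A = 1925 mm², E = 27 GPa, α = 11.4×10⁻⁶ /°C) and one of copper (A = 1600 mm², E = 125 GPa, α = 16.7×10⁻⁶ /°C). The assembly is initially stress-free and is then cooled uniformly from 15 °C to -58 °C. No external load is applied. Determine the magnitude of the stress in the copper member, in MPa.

σ ≈ 9.98 MPa (tensile)

Both members must finish at the same length. With the larger α, the copper tends to over-contract; the plates restrain it, putting the copper in tension and the concrete in compression. With no external load the two internal forces are equal and opposite, magnitude P.
Setting the final lengths equal and cancelling L: (α₁ − α₂)ΔT = P/(A₁E₁) + P/(A₂E₂).
|α₁ − α₂|·ΔT = 5.3×10⁻⁶ × 73 = 0.0003869.
1/(A₁E₁) + 1/(A₂E₂) = 1/(1925×27×10³) + 1/(1600×125×10³) = 2.424×10⁻⁸ N⁻¹.
P = 0.0003869 / 2.424×10⁻⁸ = 15960 N = 15.96 kN.
σ_{copper} = P/A₂ = 15960/1600 = 9.976 MPa, tensile.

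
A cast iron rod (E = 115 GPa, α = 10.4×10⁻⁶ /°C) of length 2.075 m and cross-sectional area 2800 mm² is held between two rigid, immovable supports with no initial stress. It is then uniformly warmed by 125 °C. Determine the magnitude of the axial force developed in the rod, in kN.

With zero net strain, σ = E·αΔT = 115 GPa × 10.4×10⁻⁶ × 125 = 149.5 MPa.
Axial force P = σA = 149.5 × 2800 = 418600 N = 418.6 kN, compressive.

P ≈ 419 kN (compressive)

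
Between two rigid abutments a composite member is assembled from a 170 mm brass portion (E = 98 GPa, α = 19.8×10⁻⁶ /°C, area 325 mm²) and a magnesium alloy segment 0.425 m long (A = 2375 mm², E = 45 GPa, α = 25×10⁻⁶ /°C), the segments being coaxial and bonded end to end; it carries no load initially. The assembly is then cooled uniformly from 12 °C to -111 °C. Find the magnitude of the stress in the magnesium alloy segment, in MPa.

σ ≈ 77.8 MPa (tensile)

If the supports were absent, the total length change would be Σ αᵢΔT Lᵢ = 19.8×10⁻⁶×123×170 + 25×10⁻⁶×123×425 = 1.721 mm.
The walls prevent any net length change, so an axial force P (same in every segment) develops. Compatibility: P · Σ Lᵢ/(AᵢEᵢ) = δ_free.
The series flexibility is Σ Lᵢ/(AᵢEᵢ) = 170/(325×98×10³) + 425/(2375×45×10³) = 9.314×10⁻⁶ mm/N.
P = 1.721 / 9.314×10⁻⁶ = 184800 N = 184.8 kN, tensile.
σ_{magnesium alloy} = P / A = 184800 / 2375 = 77.79 MPa.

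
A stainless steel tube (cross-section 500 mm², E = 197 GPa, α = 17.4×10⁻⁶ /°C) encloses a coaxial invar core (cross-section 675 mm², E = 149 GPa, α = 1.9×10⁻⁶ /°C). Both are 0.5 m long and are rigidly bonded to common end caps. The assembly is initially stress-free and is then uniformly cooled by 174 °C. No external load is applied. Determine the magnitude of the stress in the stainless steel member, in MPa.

σ ≈ 268 MPa (tensile)

Equilibrium of a rigid end plate with no external load gives equal and opposite internal forces ±P in the two members. Since α_{stainless steel} > α_{invar}, cooling drives the stainless steel into tension and the invar into compression.
Equating the net (thermal + elastic) strains gives |α₁ − α₂|·ΔT = P·[1/(A₁E₁) + 1/(A₂E₂)].
|α₁ − α₂|·ΔT = 15.5×10⁻⁶ × 174 = 0.002697.
1/(A₁E₁) + 1/(A₂E₂) = 1/(500×197×10³) + 1/(675×149×10³) = 2.01×10⁻⁸ N⁻¹.
So P = 0.002697 / 2.01×10⁻⁸ = 134.2 kN.
σ_{stainless steel} = P/A₁ = 134200/500 = 268.4 MPa, tensile.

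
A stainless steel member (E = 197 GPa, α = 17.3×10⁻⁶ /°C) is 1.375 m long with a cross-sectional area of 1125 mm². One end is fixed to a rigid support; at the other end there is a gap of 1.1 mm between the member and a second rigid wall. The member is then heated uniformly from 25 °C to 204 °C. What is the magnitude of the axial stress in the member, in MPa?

If the wall were absent the member would grow by αΔT L = 17.3×10⁻⁶ × 179 × 1375 = 4.258 mm.
This exceeds the 1.1 mm gap, so the wall pushes back. The portion of expansion that must be recovered elastically is δ_free − gap = 4.258 − 1.1 = 3.158 mm.
That suppressed elongation corresponds to σ = E·Δ/L = 197×10³ × 3.158/1375 = 452.4 MPa.

σ ≈ 452 MPa (compressive)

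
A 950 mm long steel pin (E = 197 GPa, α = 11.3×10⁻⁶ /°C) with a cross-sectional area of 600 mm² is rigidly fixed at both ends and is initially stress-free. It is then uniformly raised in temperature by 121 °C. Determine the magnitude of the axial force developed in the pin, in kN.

The ends cannot move, so σ = EαΔT = 197×10³ × 11.3×10⁻⁶ × 121 = 269.4 MPa.
Then P = σA = 269.4 × 600 mm² = 161.6 kN, compressive.

P ≈ 162 kN (compressive)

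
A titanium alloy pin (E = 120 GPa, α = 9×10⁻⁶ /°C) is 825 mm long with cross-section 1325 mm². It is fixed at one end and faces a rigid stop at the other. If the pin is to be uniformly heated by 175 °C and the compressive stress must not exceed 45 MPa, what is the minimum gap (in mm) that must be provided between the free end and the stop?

With no wall the pin would lengthen by αΔT L = 9×10⁻⁶ × 175 × 825 = 1.299 mm.
At the allowable stress the elastic shortening the wall may impose is σL/E = 45 × 825 / (120×10³) = 0.3094 mm.
So the gap has to take up the difference, g_min = δ_free − σL/E = 1.299 − 0.3094 = 0.99 mm.

g ≈ 0.99 mm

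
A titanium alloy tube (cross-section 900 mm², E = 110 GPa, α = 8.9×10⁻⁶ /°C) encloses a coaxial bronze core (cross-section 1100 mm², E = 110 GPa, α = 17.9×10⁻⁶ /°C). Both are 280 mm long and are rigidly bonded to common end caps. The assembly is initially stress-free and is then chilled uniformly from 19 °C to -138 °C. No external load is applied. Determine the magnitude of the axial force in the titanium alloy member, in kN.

P ≈ 76.9 kN (compressive in the titanium alloy)

Both members must finish at the same length. With the larger α, the bronze tends to over-contract; the plates restrain it, putting the bronze in tension and the titanium alloy in compression. With no external load the two internal forces are equal and opposite, magnitude P.
Equating the net (thermal + elastic) strains gives |α₁ − α₂|·ΔT = P·[1/(A₁E₁) + 1/(A₂E₂)].
|α₁ − α₂|·ΔT = 9×10⁻⁶ × 157 = 0.001413.
1/(A₁E₁) + 1/(A₂E₂) = 1/(900×110×10³) + 1/(1100×110×10³) = 1.837×10⁻⁸ N⁻¹.
P = 0.001413 / 1.837×10⁻⁸ = 76940 N = 76.94 kN.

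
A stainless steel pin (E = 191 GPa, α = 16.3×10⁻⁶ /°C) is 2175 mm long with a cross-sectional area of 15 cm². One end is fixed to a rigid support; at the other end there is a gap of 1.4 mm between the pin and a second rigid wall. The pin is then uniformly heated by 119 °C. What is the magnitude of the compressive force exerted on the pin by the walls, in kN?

P ≈ 371 kN

Free thermal elongation = αΔT L = 16.3×10⁻⁶ × 119 × 2175 = 4.219 mm.
After closing the 1.4 mm clearance, 4.219 − 1.4 = 2.819 mm of expansion remains to be suppressed by the wall.
Compatibility: PL/(AE) = 2.819 mm, so σ = P/A = E × (2.819/2175) = 247.5 MPa.
P = σA = 247.5 × 1500 = 371.3 kN.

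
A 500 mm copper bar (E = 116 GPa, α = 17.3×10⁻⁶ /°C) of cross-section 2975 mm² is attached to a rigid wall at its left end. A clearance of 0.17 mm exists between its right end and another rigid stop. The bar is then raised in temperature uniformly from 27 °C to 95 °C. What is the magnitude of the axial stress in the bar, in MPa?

Unrestrained expansion: δ_free = αΔT L = 17.3×10⁻⁶ × 68 × 500 = 0.5882 mm.
After closing the 0.17 mm clearance, 0.5882 − 0.17 = 0.4182 mm of expansion remains to be suppressed by the wall.
Compatibility: PL/(AE) = 0.4182 mm, so σ = P/A = E × (0.4182/500) = 97.02 MPa.

σ ≈ 97 MPa (compressive)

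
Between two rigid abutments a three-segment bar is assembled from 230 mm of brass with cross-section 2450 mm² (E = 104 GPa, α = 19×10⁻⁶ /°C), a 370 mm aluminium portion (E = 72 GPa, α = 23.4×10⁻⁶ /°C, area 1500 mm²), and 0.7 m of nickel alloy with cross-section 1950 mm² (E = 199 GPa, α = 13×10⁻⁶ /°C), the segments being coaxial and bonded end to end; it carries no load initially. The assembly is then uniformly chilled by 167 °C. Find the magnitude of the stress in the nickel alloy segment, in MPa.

Free thermal contraction of the whole bar: Σ αᵢΔT Lᵢ = 19×10⁻⁶×167×230 + 23.4×10⁻⁶×167×370 + 13×10⁻⁶×167×700 = 3.695 mm.
Since the ends are fixed, an axial force P builds up, equal in every segment, with P · Σ Lᵢ/(AᵢEᵢ) = δ_free.
Σ Lᵢ/(AᵢEᵢ) = 230/(2450×104×10³) + 370/(1500×72×10³) + 700/(1950×199×10³) = 6.132×10⁻⁶ mm/N.
P = 3.695 / 6.132×10⁻⁶ = 602600 N = 602.6 kN, tensile.
σ_{nickel alloy} = P / A = 602600 / 1950 = 309 MPa.

σ ≈ 309 MPa (tensile)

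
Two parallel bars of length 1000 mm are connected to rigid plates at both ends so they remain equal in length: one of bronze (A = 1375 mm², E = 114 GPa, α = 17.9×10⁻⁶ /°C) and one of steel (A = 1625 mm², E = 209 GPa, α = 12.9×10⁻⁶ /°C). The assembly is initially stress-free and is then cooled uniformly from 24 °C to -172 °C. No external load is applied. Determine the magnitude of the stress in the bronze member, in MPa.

σ ≈ 76.4 MPa (tensile)

Equilibrium of a rigid end plate with no external load gives equal and opposite internal forces ±P in the two members. Since α_{bronze} > α_{steel}, cooling drives the bronze into tension and the steel into compression.
Setting the final lengths equal and cancelling L: (α₁ − α₂)ΔT = P/(A₁E₁) + P/(A₂E₂).
|α₁ − α₂|·ΔT = 5×10⁻⁶ × 196 = 0.00098.
1/(A₁E₁) + 1/(A₂E₂) = 1/(1375×114×10³) + 1/(1625×209×10³) = 9.324×10⁻⁹ N⁻¹.
P = 0.00098 / 9.324×10⁻⁹ = 105100 N = 105.1 kN.
σ_{bronze} = P/A₁ = 105100/1375 = 76.44 MPa, tensile.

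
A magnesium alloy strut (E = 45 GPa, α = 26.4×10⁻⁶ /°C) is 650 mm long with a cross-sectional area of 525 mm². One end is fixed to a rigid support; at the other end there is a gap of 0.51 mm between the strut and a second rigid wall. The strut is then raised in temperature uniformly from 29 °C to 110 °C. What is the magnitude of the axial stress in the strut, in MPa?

σ ≈ 60.9 MPa (compressive)

Unrestrained expansion: δ_free = αΔT L = 26.4×10⁻⁶ × 81 × 650 = 1.39 mm.
After closing the 0.51 mm clearance, 1.39 − 0.51 = 0.88 mm of expansion remains to be suppressed by the wall.
That suppressed elongation corresponds to σ = E·Δ/L = 45×10³ × 0.88/650 = 60.92 MPa.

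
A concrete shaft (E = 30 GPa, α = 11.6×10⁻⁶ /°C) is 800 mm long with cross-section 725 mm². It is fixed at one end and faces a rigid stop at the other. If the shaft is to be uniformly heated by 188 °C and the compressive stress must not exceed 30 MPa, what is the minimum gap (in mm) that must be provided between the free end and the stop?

g ≈ 0.945 mm

Free expansion if unrestrained: δ_free = αΔT L = 11.6×10⁻⁶ × 188 × 800 = 1.745 mm.
At the allowable stress the elastic shortening the wall may impose is σL/E = 30 × 800 / (30×10³) = 0.8 mm.
So the gap has to take up the difference, g_min = δ_free − σL/E = 1.745 − 0.8 = 0.9446 mm.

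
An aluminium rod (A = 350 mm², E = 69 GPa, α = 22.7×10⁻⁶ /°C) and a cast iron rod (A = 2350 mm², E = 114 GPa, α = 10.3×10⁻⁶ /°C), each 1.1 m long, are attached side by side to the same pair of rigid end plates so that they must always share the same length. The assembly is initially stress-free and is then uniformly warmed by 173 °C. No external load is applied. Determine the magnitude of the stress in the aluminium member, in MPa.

The aluminium has the larger α, so on heating it would change length more than the cast iron if both were free. The rigid plates force a common final length, so the aluminium is put into compression and the cast iron into tension, with equal and opposite forces P (no external load).
Compatibility of the two members (thermal + elastic change equal): (α₁ − α₂)ΔT = P·[1/(A₁E₁) + 1/(A₂E₂)].
|α₁ − α₂|·ΔT = 12.4×10⁻⁶ × 173 = 0.002145.
1/(A₁E₁) + 1/(A₂E₂) = 1/(350×69×10³) + 1/(2350×114×10³) = 4.514×10⁻⁸ N⁻¹.
So P = 0.002145 / 4.514×10⁻⁸ = 47.52 kN.
σ_{aluminium} = P/A₁ = 47520/350 = 135.8 MPa, compressive.

σ ≈ 136 MPa (compressive)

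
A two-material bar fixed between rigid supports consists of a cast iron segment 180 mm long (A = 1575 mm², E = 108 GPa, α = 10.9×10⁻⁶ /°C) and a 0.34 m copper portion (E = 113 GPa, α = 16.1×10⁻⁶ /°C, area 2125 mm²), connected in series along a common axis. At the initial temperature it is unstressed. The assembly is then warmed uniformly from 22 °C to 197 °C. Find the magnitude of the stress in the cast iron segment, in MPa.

σ ≈ 334 MPa (compressive)

If the supports were absent, the total length change would be Σ αᵢΔT Lᵢ = 10.9×10⁻⁶×175×180 + 16.1×10⁻⁶×175×340 = 1.301 mm.
The rigid supports impose zero overall length change; the single axial force P common to all segments must satisfy P Σ Lᵢ/(AᵢEᵢ) = δ_free.
The series flexibility is Σ Lᵢ/(AᵢEᵢ) = 180/(1575×108×10³) + 340/(2125×113×10³) = 2.474×10⁻⁶ mm/N.
Hence P = δ_free / Σ(L/AE) = 1.301/2.474×10⁻⁶ = 526 kN (compressive).
σ_{cast iron} = P / A = 526000 / 1575 = 333.9 MPa.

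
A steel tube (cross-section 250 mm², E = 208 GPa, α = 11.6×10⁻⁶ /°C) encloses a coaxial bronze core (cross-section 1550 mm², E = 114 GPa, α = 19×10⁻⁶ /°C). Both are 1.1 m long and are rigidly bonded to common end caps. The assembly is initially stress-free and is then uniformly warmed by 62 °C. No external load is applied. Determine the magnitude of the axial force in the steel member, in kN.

P ≈ 18.4 kN (tensile in the steel)

The bronze has the larger α, so on heating it would change length more than the steel if both were free. The rigid plates force a common final length, so the bronze is put into compression and the steel into tension, with equal and opposite forces P (no external load).
Compatibility of the two members (thermal + elastic change equal): (α₁ − α₂)ΔT = P·[1/(A₁E₁) + 1/(A₂E₂)].
|α₁ − α₂|·ΔT = 7.4×10⁻⁶ × 62 = 0.0004588.
1/(A₁E₁) + 1/(A₂E₂) = 1/(250×208×10³) + 1/(1550×114×10³) = 2.489×10⁻⁸ N⁻¹.
So P = 0.0004588 / 2.489×10⁻⁸ = 18.43 kN.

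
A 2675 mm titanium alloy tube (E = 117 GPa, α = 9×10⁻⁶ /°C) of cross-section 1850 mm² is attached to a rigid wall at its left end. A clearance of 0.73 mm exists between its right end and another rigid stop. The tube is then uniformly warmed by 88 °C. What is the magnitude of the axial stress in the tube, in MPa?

σ ≈ 60.7 MPa (compressive)

Free thermal elongation = αΔT L = 9×10⁻⁶ × 88 × 2675 = 2.119 mm.
After closing the 0.73 mm clearance, 2.119 − 0.73 = 1.389 mm of expansion remains to be suppressed by the wall.
That suppressed elongation corresponds to σ = E·Δ/L = 117×10³ × 1.389/2675 = 60.74 MPa.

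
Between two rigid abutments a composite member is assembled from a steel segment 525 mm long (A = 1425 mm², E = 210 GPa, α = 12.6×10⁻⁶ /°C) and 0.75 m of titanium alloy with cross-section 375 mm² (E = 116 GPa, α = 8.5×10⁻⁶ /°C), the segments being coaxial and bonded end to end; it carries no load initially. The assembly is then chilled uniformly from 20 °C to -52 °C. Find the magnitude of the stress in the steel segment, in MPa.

Free thermal contraction of the whole bar: Σ αᵢΔT Lᵢ = 12.6×10⁻⁶×72×525 + 8.5×10⁻⁶×72×750 = 0.9353 mm.
The rigid supports impose zero overall length change; the single axial force P common to all segments must satisfy P Σ Lᵢ/(AᵢEᵢ) = δ_free.
The series flexibility is Σ Lᵢ/(AᵢEᵢ) = 525/(1425×210×10³) + 750/(375×116×10³) = 1.9×10⁻⁵ mm/N.
P = 0.9353 / 1.9×10⁻⁵ = 49240 N = 49.24 kN, tensile.
σ_{steel} = P / A = 49240 / 1425 = 34.55 MPa.

σ ≈ 34.6 MPa (tensile)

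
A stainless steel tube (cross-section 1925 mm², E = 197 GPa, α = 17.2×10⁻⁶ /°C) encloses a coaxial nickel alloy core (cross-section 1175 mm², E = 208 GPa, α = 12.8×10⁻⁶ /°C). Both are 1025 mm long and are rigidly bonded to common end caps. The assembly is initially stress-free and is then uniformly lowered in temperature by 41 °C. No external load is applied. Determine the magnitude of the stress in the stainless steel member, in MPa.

σ ≈ 13.9 MPa (tensile)

The stainless steel has the larger α, so on cooling it would change length more than the nickel alloy if both were free. The rigid plates force a common final length, so the stainless steel is put into tension and the nickel alloy into compression, with equal and opposite forces P (no external load).
Compatibility of the two members (thermal + elastic change equal): (α₁ − α₂)ΔT = P·[1/(A₁E₁) + 1/(A₂E₂)].
|α₁ − α₂|·ΔT = 4.4×10⁻⁶ × 41 = 0.0001804.
1/(A₁E₁) + 1/(A₂E₂) = 1/(1925×197×10³) + 1/(1175×208×10³) = 6.729×10⁻⁹ N⁻¹.
P = 0.0001804 / 6.729×10⁻⁹ = 26810 N = 26.81 kN.
σ_{stainless steel} = P/A₁ = 26810/1925 = 13.93 MPa, tensile.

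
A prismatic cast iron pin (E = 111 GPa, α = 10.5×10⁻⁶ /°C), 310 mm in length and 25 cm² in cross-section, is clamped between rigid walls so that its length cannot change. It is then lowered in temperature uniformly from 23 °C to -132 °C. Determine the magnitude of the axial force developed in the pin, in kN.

P ≈ 452 kN (tensile)

Full restraint means ε = 0, so the stress is σ = EαΔT = 111×10³ × 10.5×10⁻⁶ × 155 = 180.7 MPa.
Then P = σA = 180.7 × 2500 mm² = 451.6 kN, tensile.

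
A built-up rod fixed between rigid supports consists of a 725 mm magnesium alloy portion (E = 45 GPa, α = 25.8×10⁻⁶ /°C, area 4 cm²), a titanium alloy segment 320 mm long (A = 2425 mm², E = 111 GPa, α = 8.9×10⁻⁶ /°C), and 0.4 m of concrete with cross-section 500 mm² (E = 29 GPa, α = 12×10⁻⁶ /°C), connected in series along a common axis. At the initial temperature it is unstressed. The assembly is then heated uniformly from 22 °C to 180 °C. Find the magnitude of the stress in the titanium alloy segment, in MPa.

With the walls removed the bar would change length by δ_free = Σ αᵢΔT Lᵢ = 25.8×10⁻⁶×158×725 + 8.9×10⁻⁶×158×320 + 12×10⁻⁶×158×400 = 4.164 mm.
Since the ends are fixed, an axial force P builds up, equal in every segment, with P · Σ Lᵢ/(AᵢEᵢ) = δ_free.
Σ Lᵢ/(AᵢEᵢ) = 725/(400×45×10³) + 320/(2425×111×10³) + 400/(500×29×10³) = 6.905×10⁻⁵ mm/N.
P = 4.164 / 6.905×10⁻⁵ = 60300 N = 60.3 kN, compressive.
σ_{titanium alloy} = P / A = 60300 / 2425 = 24.87 MPa.

σ ≈ 24.9 MPa (compressive)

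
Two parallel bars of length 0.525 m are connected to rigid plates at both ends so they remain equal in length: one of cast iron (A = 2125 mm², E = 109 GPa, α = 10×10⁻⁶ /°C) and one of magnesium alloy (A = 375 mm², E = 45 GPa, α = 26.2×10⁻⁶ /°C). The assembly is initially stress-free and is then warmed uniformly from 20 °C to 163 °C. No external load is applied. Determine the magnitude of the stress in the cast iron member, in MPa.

σ ≈ 17.1 MPa (tensile)

Equilibrium of a rigid end plate with no external load gives equal and opposite internal forces ±P in the two members. Since α_{magnesium alloy} > α_{cast iron}, heating drives the magnesium alloy into compression and the cast iron into tension.
Setting the final lengths equal and cancelling L: (α₁ − α₂)ΔT = P/(A₁E₁) + P/(A₂E₂).
|α₁ − α₂|·ΔT = 16.2×10⁻⁶ × 143 = 0.002317.
1/(A₁E₁) + 1/(A₂E₂) = 1/(2125×109×10³) + 1/(375×45×10³) = 6.358×10⁻⁸ N⁻¹.
P = 0.002317 / 6.358×10⁻⁸ = 36440 N = 36.44 kN.
σ_{cast iron} = P/A₁ = 36440/2125 = 17.15 MPa, tensile.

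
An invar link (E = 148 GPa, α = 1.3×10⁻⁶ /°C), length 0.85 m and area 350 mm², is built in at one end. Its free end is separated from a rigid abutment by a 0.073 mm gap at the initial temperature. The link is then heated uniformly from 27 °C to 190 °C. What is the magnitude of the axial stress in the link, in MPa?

σ ≈ 18.7 MPa (compressive)

If the wall were absent the link would grow by αΔT L = 1.3×10⁻⁶ × 163 × 850 = 0.1801 mm.
The gap closes (δ_free > 0.073 mm) and the wall then resists a further 0.1801 − 0.073 = 0.1071 mm of expansion.
That suppressed elongation corresponds to σ = E·Δ/L = 148×10³ × 0.1071/850 = 18.65 MPa.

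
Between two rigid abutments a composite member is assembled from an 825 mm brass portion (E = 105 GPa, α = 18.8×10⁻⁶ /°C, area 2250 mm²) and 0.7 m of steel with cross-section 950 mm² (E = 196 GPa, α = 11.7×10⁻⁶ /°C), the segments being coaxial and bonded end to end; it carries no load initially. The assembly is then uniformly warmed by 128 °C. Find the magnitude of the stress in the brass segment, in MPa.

Free thermal expansion of the whole bar: Σ αᵢΔT Lᵢ = 18.8×10⁻⁶×128×825 + 11.7×10⁻⁶×128×700 = 3.034 mm.
Since the ends are fixed, an axial force P builds up, equal in every segment, with P · Σ Lᵢ/(AᵢEᵢ) = δ_free.
Σ Lᵢ/(AᵢEᵢ) = 825/(2250×105×10³) + 700/(950×196×10³) = 7.251×10⁻⁶ mm/N.
P = 3.034 / 7.251×10⁻⁶ = 418300 N = 418.3 kN, compressive.
σ_{brass} = P / A = 418300 / 2250 = 185.9 MPa.

σ ≈ 186 MPa (compressive)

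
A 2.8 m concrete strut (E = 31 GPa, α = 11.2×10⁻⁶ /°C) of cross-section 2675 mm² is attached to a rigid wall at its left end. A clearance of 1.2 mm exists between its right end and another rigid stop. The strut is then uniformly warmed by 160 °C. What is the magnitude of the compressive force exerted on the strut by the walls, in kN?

Free thermal elongation = αΔT L = 11.2×10⁻⁶ × 160 × 2800 = 5.018 mm.
This exceeds the 1.2 mm gap, so the wall pushes back. The portion of expansion that must be recovered elastically is δ_free − gap = 5.018 − 1.2 = 3.818 mm.
Compatibility: PL/(AE) = 3.818 mm, so σ = P/A = E × (3.818/2800) = 42.27 MPa.
Force on the wall = σA = 42.27 × 2675 mm² = 113.1 kN.

P ≈ 113 kN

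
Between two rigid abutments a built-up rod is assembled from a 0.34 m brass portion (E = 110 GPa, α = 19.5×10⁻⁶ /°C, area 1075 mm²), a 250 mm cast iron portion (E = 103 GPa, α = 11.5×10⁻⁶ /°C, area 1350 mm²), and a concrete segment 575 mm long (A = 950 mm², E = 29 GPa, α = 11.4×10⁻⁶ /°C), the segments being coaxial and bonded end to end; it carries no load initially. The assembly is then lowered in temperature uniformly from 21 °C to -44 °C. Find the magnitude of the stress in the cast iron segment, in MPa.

σ ≈ 30.3 MPa (tensile)

With the walls removed the bar would change length by δ_free = Σ αᵢΔT Lᵢ = 19.5×10⁻⁶×65×340 + 11.5×10⁻⁶×65×250 + 11.4×10⁻⁶×65×575 = 1.044 mm.
Since the ends are fixed, an axial force P builds up, equal in every segment, with P · Σ Lᵢ/(AᵢEᵢ) = δ_free.
Σ Lᵢ/(AᵢEᵢ) = 340/(1075×110×10³) + 250/(1350×103×10³) + 575/(950×29×10³) = 2.554×10⁻⁵ mm/N.
Hence P = δ_free / Σ(L/AE) = 1.044/2.554×10⁻⁵ = 40.87 kN (tensile).
σ_{cast iron} = P / A = 40870 / 1350 = 30.27 MPa.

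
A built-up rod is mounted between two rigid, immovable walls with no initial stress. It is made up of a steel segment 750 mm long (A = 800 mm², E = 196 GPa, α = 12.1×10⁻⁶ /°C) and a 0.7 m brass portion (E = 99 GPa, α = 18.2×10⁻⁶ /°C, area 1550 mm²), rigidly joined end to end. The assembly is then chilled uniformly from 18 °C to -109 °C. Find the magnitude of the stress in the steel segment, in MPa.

If the supports were absent, the total length change would be Σ αᵢΔT Lᵢ = 12.1×10⁻⁶×127×750 + 18.2×10⁻⁶×127×700 = 2.771 mm.
Since the ends are fixed, an axial force P builds up, equal in every segment, with P · Σ Lᵢ/(AᵢEᵢ) = δ_free.
The series flexibility is Σ Lᵢ/(AᵢEᵢ) = 750/(800×196×10³) + 700/(1550×99×10³) = 9.345×10⁻⁶ mm/N.
So P = 2.771 / 9.345×10⁻⁶ = 296.5 kN, tensile.
σ_{steel} = P / A = 296500 / 800 = 370.6 MPa.

σ ≈ 371 MPa (tensile)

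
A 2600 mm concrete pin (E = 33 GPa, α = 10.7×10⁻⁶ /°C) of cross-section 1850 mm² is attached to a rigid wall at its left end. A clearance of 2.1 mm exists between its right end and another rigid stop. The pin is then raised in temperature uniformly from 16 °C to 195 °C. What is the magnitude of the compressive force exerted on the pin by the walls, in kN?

Unrestrained expansion: δ_free = αΔT L = 10.7×10⁻⁶ × 179 × 2600 = 4.98 mm.
After closing the 2.1 mm clearance, 4.98 − 2.1 = 2.88 mm of expansion remains to be suppressed by the wall.
So σ = E(δ_free − g)/L = 33×10³ × 2.88/2600 = 36.55 MPa.
Force on the wall = σA = 36.55 × 1850 mm² = 67.62 kN.

P ≈ 67.6 kN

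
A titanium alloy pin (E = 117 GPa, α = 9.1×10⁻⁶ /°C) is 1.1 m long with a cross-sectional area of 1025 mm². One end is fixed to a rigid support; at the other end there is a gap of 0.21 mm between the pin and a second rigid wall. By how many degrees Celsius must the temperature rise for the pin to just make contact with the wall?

The gap closes when αΔT L = 0.21 mm, since the pin is still unstressed at that instant.
So ΔT = g/(αL) = 0.21/(9.1×10⁻⁶ × 1100) = 20.98 °C.

ΔT ≈ 21 °C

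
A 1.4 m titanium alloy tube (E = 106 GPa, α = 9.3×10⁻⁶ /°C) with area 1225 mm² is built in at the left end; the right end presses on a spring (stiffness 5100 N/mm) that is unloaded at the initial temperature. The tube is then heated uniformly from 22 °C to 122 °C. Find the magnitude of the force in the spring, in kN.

P ≈ 6.29 kN

Free thermal expansion: δ_free = αΔT L = 9.3×10⁻⁶ × 100 × 1400 = 1.302 mm.
Let P be the compressive force at the spring. The tube shortens elastically by PL/(AE) and the spring compresses by P/k; together these equal δ_free.
So P = δ_free / [L/(AE) + 1/k] = 1.302 / [ 1400/(1225×106×10³) + 1/(5100) ].
P = 1.302 / 0.0002069 = 6294 N.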